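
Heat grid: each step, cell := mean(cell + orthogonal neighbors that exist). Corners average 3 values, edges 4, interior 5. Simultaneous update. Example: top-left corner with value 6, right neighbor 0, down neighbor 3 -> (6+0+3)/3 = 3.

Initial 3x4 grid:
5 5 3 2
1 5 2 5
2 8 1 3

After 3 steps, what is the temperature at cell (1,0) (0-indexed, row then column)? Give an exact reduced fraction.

Step 1: cell (1,0) = 13/4
Step 2: cell (1,0) = 887/240
Step 3: cell (1,0) = 53893/14400
Full grid after step 3:
  8167/2160 13487/3600 12457/3600 3511/1080
  53893/14400 22307/6000 5183/1500 1439/450
  8047/2160 6631/1800 259/75 389/120

Answer: 53893/14400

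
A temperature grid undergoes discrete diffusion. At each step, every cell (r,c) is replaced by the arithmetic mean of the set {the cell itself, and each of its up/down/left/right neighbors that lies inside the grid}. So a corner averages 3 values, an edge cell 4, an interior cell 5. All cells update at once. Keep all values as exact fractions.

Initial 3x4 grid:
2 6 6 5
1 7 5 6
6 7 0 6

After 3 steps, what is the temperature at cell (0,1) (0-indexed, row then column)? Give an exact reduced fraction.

Answer: 759/160

Derivation:
Step 1: cell (0,1) = 21/4
Step 2: cell (0,1) = 379/80
Step 3: cell (0,1) = 759/160
Full grid after step 3:
  1043/240 759/160 7451/1440 11413/2160
  3187/720 5699/1200 5957/1200 7313/1440
  4901/1080 847/180 1151/240 427/90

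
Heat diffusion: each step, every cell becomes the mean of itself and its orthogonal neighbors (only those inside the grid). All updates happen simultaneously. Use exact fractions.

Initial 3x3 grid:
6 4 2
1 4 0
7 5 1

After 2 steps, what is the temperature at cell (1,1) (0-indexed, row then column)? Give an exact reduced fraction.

Answer: 173/50

Derivation:
Step 1: cell (1,1) = 14/5
Step 2: cell (1,1) = 173/50
Full grid after step 2:
  73/18 187/60 31/12
  153/40 173/50 171/80
  157/36 803/240 8/3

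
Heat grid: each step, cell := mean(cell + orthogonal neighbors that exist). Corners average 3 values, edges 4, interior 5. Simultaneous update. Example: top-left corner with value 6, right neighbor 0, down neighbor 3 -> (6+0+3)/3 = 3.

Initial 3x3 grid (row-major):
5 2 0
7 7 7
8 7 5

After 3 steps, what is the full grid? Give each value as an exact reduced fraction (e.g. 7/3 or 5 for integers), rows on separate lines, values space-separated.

After step 1:
  14/3 7/2 3
  27/4 6 19/4
  22/3 27/4 19/3
After step 2:
  179/36 103/24 15/4
  99/16 111/20 241/48
  125/18 317/48 107/18
After step 3:
  2225/432 6683/1440 209/48
  5677/960 6637/1200 14591/2880
  1421/216 18031/2880 1265/216

Answer: 2225/432 6683/1440 209/48
5677/960 6637/1200 14591/2880
1421/216 18031/2880 1265/216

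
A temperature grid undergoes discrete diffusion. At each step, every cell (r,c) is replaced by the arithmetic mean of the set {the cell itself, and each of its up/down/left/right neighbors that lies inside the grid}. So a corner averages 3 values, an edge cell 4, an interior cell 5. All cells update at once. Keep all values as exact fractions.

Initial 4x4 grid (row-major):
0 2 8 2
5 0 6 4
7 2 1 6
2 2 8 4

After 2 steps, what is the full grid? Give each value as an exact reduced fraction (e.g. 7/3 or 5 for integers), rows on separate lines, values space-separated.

After step 1:
  7/3 5/2 9/2 14/3
  3 3 19/5 9/2
  4 12/5 23/5 15/4
  11/3 7/2 15/4 6
After step 2:
  47/18 37/12 58/15 41/9
  37/12 147/50 102/25 1003/240
  49/15 7/2 183/50 377/80
  67/18 799/240 357/80 9/2

Answer: 47/18 37/12 58/15 41/9
37/12 147/50 102/25 1003/240
49/15 7/2 183/50 377/80
67/18 799/240 357/80 9/2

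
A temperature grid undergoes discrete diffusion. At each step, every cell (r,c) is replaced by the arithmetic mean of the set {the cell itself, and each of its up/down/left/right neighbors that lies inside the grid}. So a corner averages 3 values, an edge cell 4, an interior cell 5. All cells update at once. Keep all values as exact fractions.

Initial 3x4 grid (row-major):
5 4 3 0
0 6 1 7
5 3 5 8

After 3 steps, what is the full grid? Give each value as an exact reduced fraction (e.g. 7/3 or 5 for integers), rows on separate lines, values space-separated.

Answer: 401/120 4367/1200 11911/3600 4057/1080
13361/3600 10433/3000 4151/1000 1213/300
1897/540 3719/900 7693/1800 1313/270

Derivation:
After step 1:
  3 9/2 2 10/3
  4 14/5 22/5 4
  8/3 19/4 17/4 20/3
After step 2:
  23/6 123/40 427/120 28/9
  187/60 409/100 349/100 23/5
  137/36 217/60 301/60 179/36
After step 3:
  401/120 4367/1200 11911/3600 4057/1080
  13361/3600 10433/3000 4151/1000 1213/300
  1897/540 3719/900 7693/1800 1313/270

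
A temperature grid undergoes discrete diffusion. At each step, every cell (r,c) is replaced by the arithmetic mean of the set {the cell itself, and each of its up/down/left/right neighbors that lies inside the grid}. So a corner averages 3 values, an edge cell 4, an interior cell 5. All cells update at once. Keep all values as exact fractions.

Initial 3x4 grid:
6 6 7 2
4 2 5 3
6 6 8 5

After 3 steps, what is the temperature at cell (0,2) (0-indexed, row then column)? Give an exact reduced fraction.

Step 1: cell (0,2) = 5
Step 2: cell (0,2) = 77/16
Step 3: cell (0,2) = 11387/2400
Full grid after step 3:
  10811/2160 35741/7200 11387/2400 163/36
  36091/7200 30223/6000 14779/3000 67207/14400
  1387/270 2351/450 18643/3600 2161/432

Answer: 11387/2400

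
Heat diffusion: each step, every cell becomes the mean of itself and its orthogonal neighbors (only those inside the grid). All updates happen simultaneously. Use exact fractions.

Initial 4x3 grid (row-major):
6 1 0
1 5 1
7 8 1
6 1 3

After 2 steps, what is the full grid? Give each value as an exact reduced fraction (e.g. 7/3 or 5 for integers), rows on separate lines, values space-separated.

After step 1:
  8/3 3 2/3
  19/4 16/5 7/4
  11/2 22/5 13/4
  14/3 9/2 5/3
After step 2:
  125/36 143/60 65/36
  967/240 171/50 133/60
  1159/240 417/100 83/30
  44/9 457/120 113/36

Answer: 125/36 143/60 65/36
967/240 171/50 133/60
1159/240 417/100 83/30
44/9 457/120 113/36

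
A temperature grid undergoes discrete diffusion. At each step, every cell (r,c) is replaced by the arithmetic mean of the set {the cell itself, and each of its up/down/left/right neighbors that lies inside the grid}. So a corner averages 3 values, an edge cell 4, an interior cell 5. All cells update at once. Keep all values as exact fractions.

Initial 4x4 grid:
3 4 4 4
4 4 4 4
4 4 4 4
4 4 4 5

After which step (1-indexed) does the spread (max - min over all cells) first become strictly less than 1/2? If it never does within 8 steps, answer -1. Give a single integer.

Step 1: max=13/3, min=11/3, spread=2/3
Step 2: max=77/18, min=67/18, spread=5/9
Step 3: max=905/216, min=823/216, spread=41/108
  -> spread < 1/2 first at step 3
Step 4: max=26963/6480, min=24877/6480, spread=1043/3240
Step 5: max=803153/194400, min=752047/194400, spread=25553/97200
Step 6: max=23973863/5832000, min=22682137/5832000, spread=645863/2916000
Step 7: max=716065973/174960000, min=683614027/174960000, spread=16225973/87480000
Step 8: max=21404540783/5248800000, min=20585859217/5248800000, spread=409340783/2624400000

Answer: 3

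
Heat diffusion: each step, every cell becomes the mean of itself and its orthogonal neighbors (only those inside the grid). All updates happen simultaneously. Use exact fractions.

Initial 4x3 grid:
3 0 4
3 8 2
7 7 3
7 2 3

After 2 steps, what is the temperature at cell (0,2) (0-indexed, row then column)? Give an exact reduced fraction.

Step 1: cell (0,2) = 2
Step 2: cell (0,2) = 10/3
Full grid after step 2:
  11/3 47/16 10/3
  69/16 453/100 7/2
  1319/240 239/50 241/60
  193/36 363/80 67/18

Answer: 10/3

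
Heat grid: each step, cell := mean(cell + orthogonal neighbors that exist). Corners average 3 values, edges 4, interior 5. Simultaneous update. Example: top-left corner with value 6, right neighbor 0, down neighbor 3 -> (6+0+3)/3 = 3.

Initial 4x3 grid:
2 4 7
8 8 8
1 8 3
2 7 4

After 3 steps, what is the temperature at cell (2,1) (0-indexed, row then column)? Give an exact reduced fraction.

Step 1: cell (2,1) = 27/5
Step 2: cell (2,1) = 567/100
Step 3: cell (2,1) = 2629/500
Full grid after step 3:
  11587/2160 27119/4800 6601/1080
  4637/900 1457/250 42971/7200
  18013/3600 2629/500 41251/7200
  9839/2160 23999/4800 5567/1080

Answer: 2629/500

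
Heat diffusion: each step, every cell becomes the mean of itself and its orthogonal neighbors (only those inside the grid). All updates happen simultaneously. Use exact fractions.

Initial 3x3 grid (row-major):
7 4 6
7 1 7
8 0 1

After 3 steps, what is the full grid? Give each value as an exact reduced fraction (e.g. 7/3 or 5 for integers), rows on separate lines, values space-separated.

After step 1:
  6 9/2 17/3
  23/4 19/5 15/4
  5 5/2 8/3
After step 2:
  65/12 599/120 167/36
  411/80 203/50 953/240
  53/12 419/120 107/36
After step 3:
  3731/720 34393/7200 9793/2160
  22837/4800 12991/3000 56311/14400
  3131/720 26893/7200 7513/2160

Answer: 3731/720 34393/7200 9793/2160
22837/4800 12991/3000 56311/14400
3131/720 26893/7200 7513/2160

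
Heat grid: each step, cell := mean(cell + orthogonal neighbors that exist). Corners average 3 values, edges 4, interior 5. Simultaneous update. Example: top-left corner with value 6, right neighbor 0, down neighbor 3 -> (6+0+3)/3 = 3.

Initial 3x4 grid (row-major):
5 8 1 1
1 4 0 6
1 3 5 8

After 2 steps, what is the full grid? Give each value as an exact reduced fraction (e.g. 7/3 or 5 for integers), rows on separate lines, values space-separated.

Answer: 143/36 223/60 193/60 107/36
737/240 169/50 333/100 319/80
23/9 727/240 1007/240 169/36

Derivation:
After step 1:
  14/3 9/2 5/2 8/3
  11/4 16/5 16/5 15/4
  5/3 13/4 4 19/3
After step 2:
  143/36 223/60 193/60 107/36
  737/240 169/50 333/100 319/80
  23/9 727/240 1007/240 169/36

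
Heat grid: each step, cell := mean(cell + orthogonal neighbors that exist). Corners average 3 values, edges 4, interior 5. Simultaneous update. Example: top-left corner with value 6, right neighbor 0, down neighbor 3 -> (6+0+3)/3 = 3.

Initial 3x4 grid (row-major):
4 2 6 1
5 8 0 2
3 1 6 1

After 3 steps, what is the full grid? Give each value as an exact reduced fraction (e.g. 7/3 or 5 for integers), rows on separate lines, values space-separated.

Answer: 8497/2160 29101/7200 2369/800 2063/720
15173/3600 20893/6000 6791/2000 2851/1200
1327/360 4571/1200 561/200 111/40

Derivation:
After step 1:
  11/3 5 9/4 3
  5 16/5 22/5 1
  3 9/2 2 3
After step 2:
  41/9 847/240 293/80 25/12
  223/60 221/50 257/100 57/20
  25/6 127/40 139/40 2
After step 3:
  8497/2160 29101/7200 2369/800 2063/720
  15173/3600 20893/6000 6791/2000 2851/1200
  1327/360 4571/1200 561/200 111/40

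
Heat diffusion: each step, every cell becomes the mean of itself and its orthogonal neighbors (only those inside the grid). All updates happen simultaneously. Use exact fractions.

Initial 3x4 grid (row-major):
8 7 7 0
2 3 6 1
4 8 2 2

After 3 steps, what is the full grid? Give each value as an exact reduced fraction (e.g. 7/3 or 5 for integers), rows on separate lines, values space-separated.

After step 1:
  17/3 25/4 5 8/3
  17/4 26/5 19/5 9/4
  14/3 17/4 9/2 5/3
After step 2:
  97/18 1327/240 1063/240 119/36
  1187/240 19/4 83/20 623/240
  79/18 1117/240 853/240 101/36
After step 3:
  5711/1080 1447/288 6269/1440 3719/1080
  14021/2880 5767/1200 187/48 9257/2880
  1259/270 1249/288 5459/1440 403/135

Answer: 5711/1080 1447/288 6269/1440 3719/1080
14021/2880 5767/1200 187/48 9257/2880
1259/270 1249/288 5459/1440 403/135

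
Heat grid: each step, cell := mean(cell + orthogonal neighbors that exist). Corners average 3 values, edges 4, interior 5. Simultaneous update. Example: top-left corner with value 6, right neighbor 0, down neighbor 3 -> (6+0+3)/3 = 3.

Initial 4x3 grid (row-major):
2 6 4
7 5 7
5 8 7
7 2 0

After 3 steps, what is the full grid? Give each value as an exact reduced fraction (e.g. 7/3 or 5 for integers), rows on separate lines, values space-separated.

Answer: 3797/720 2969/576 5933/1080
1271/240 337/60 7691/1440
497/90 1541/300 2489/480
10759/2160 14041/2880 1619/360

Derivation:
After step 1:
  5 17/4 17/3
  19/4 33/5 23/4
  27/4 27/5 11/2
  14/3 17/4 3
After step 2:
  14/3 1291/240 47/9
  231/40 107/20 1411/240
  647/120 57/10 393/80
  47/9 1039/240 17/4
After step 3:
  3797/720 2969/576 5933/1080
  1271/240 337/60 7691/1440
  497/90 1541/300 2489/480
  10759/2160 14041/2880 1619/360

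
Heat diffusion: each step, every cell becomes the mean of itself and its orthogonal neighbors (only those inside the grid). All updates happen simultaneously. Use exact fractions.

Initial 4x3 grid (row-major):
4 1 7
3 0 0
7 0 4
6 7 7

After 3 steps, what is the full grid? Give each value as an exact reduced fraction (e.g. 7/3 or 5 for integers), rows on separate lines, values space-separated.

Answer: 2909/1080 9787/3600 2639/1080
1459/450 992/375 10397/3600
1759/450 1462/375 1383/400
5393/1080 16517/3600 547/120

Derivation:
After step 1:
  8/3 3 8/3
  7/2 4/5 11/4
  4 18/5 11/4
  20/3 5 6
After step 2:
  55/18 137/60 101/36
  329/120 273/100 269/120
  533/120 323/100 151/40
  47/9 319/60 55/12
After step 3:
  2909/1080 9787/3600 2639/1080
  1459/450 992/375 10397/3600
  1759/450 1462/375 1383/400
  5393/1080 16517/3600 547/120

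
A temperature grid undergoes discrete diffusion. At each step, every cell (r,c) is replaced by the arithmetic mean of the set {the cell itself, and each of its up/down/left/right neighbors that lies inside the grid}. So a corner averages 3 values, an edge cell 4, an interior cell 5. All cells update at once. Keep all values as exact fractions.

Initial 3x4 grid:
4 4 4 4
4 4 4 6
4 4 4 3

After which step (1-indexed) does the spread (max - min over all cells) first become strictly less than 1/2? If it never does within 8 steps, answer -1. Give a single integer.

Answer: 2

Derivation:
Step 1: max=14/3, min=15/4, spread=11/12
Step 2: max=353/80, min=63/16, spread=19/40
  -> spread < 1/2 first at step 2
Step 3: max=9349/2160, min=191/48, spread=377/1080
Step 4: max=1221289/288000, min=6007/1500, spread=13589/57600
Step 5: max=32847397/7776000, min=866867/216000, spread=328037/1555200
Step 6: max=1956056303/466560000, min=26139649/6480000, spread=2960063/18662400
Step 7: max=116981571877/27993600000, min=262001561/64800000, spread=151875901/1119744000
Step 8: max=6993404277743/1679616000000, min=1478392721/364500000, spread=289552991/2687385600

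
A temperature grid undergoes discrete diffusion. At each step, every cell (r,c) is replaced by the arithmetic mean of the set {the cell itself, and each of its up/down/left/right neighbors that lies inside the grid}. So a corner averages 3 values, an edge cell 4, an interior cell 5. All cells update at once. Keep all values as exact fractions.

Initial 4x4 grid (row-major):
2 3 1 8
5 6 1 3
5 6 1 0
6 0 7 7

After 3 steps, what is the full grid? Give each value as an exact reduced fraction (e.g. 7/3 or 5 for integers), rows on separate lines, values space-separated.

After step 1:
  10/3 3 13/4 4
  9/2 21/5 12/5 3
  11/2 18/5 3 11/4
  11/3 19/4 15/4 14/3
After step 2:
  65/18 827/240 253/80 41/12
  263/60 177/50 317/100 243/80
  259/60 421/100 31/10 161/48
  167/36 473/120 97/24 67/18
After step 3:
  8237/2160 24767/7200 2639/800 577/180
  7133/1800 22499/6000 1601/500 7787/2400
  7897/1800 2293/600 21451/6000 4757/1440
  4643/1080 15149/3600 533/144 1601/432

Answer: 8237/2160 24767/7200 2639/800 577/180
7133/1800 22499/6000 1601/500 7787/2400
7897/1800 2293/600 21451/6000 4757/1440
4643/1080 15149/3600 533/144 1601/432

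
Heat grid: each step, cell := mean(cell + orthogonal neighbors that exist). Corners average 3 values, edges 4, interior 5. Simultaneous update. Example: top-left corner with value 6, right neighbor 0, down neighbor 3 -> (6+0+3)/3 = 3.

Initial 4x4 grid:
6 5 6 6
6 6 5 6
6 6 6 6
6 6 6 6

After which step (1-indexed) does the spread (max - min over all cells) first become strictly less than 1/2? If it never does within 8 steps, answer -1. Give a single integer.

Step 1: max=6, min=11/2, spread=1/2
Step 2: max=6, min=1351/240, spread=89/240
  -> spread < 1/2 first at step 2
Step 3: max=6, min=13699/2400, spread=701/2400
Step 4: max=23851/4000, min=248231/43200, spread=46799/216000
Step 5: max=321329/54000, min=12463303/2160000, spread=389857/2160000
Step 6: max=320273/54000, min=1125440041/194400000, spread=27542759/194400000
Step 7: max=28769989/4860000, min=11274828799/1944000000, spread=77722267/648000000
Step 8: max=28718729029/4860000000, min=338917622899/58320000000, spread=5707125449/58320000000

Answer: 2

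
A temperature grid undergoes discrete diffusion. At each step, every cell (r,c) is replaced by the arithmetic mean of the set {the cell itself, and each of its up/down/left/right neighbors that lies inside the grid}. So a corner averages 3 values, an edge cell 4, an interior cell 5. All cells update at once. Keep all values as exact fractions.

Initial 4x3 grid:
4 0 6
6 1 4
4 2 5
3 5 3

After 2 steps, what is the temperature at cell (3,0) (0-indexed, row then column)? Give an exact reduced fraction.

Answer: 11/3

Derivation:
Step 1: cell (3,0) = 4
Step 2: cell (3,0) = 11/3
Full grid after step 2:
  59/18 721/240 121/36
  403/120 33/10 403/120
  149/40 33/10 457/120
  11/3 899/240 133/36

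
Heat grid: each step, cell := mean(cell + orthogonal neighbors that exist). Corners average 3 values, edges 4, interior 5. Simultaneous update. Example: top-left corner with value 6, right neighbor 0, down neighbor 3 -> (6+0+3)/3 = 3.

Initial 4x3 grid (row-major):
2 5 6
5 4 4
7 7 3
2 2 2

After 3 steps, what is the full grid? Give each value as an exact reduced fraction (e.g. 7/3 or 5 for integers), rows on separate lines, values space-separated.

After step 1:
  4 17/4 5
  9/2 5 17/4
  21/4 23/5 4
  11/3 13/4 7/3
After step 2:
  17/4 73/16 9/2
  75/16 113/25 73/16
  1081/240 221/50 911/240
  73/18 277/80 115/36
After step 3:
  9/2 7133/1600 109/24
  10777/2400 9101/2000 10427/2400
  31801/7200 8281/2000 28751/7200
  541/135 6053/1600 3763/1080

Answer: 9/2 7133/1600 109/24
10777/2400 9101/2000 10427/2400
31801/7200 8281/2000 28751/7200
541/135 6053/1600 3763/1080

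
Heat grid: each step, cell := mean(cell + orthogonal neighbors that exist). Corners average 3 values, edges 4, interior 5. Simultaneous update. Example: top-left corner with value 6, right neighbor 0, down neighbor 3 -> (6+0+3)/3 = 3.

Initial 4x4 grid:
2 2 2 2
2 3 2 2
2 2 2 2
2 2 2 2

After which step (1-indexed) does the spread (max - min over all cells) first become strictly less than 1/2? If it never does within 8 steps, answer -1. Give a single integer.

Answer: 1

Derivation:
Step 1: max=9/4, min=2, spread=1/4
  -> spread < 1/2 first at step 1
Step 2: max=111/50, min=2, spread=11/50
Step 3: max=5167/2400, min=2, spread=367/2400
Step 4: max=23171/10800, min=1213/600, spread=1337/10800
Step 5: max=689669/324000, min=36469/18000, spread=33227/324000
Step 6: max=20654327/9720000, min=220049/108000, spread=849917/9720000
Step 7: max=616914347/291600000, min=3308533/1620000, spread=21378407/291600000
Step 8: max=18462462371/8748000000, min=995688343/486000000, spread=540072197/8748000000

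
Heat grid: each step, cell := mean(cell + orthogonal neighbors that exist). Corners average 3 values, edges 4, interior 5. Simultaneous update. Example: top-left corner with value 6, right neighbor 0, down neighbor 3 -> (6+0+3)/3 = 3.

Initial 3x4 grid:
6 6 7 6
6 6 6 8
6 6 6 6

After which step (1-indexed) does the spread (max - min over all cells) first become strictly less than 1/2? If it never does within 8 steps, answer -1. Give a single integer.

Step 1: max=7, min=6, spread=1
Step 2: max=803/120, min=6, spread=83/120
Step 3: max=33/5, min=6, spread=3/5
Step 4: max=140107/21600, min=54553/9000, spread=45899/108000
  -> spread < 1/2 first at step 4
Step 5: max=8368483/1296000, min=72971/12000, spread=97523/259200
Step 6: max=166157239/25920000, min=103249/16875, spread=302671/1036800
Step 7: max=29793801503/4665600000, min=198923837/32400000, spread=45950759/186624000
Step 8: max=1780629693677/279936000000, min=3993397661/648000000, spread=443855233/2239488000

Answer: 4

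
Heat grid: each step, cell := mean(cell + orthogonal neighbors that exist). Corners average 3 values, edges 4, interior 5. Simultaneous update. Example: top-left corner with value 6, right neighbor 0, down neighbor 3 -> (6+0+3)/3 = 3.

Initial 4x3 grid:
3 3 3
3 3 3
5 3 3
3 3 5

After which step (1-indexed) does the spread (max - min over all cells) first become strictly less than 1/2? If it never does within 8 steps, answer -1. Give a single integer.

Answer: 4

Derivation:
Step 1: max=11/3, min=3, spread=2/3
Step 2: max=427/120, min=3, spread=67/120
Step 3: max=3827/1080, min=73/24, spread=271/540
Step 4: max=226399/64800, min=3721/1200, spread=5093/12960
  -> spread < 1/2 first at step 4
Step 5: max=13475501/3888000, min=338611/108000, spread=257101/777600
Step 6: max=801493999/233280000, min=10267967/3240000, spread=497603/1866240
Step 7: max=47784437141/13996800000, min=103446113/32400000, spread=123828653/559872000
Step 8: max=2850565884319/839808000000, min=9370295413/2916000000, spread=1215366443/6718464000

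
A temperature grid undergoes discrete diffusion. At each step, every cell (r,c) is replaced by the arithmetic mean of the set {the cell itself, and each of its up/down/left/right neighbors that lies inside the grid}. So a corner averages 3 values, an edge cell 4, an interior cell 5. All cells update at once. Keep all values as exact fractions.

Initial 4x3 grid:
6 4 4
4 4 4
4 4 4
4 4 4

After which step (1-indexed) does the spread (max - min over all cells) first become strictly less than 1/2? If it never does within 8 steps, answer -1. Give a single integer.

Step 1: max=14/3, min=4, spread=2/3
Step 2: max=41/9, min=4, spread=5/9
Step 3: max=473/108, min=4, spread=41/108
  -> spread < 1/2 first at step 3
Step 4: max=56057/12960, min=4, spread=4217/12960
Step 5: max=3319549/777600, min=14479/3600, spread=38417/155520
Step 6: max=197824211/46656000, min=290597/72000, spread=1903471/9331200
Step 7: max=11798429089/2799360000, min=8755759/2160000, spread=18038617/111974400
Step 8: max=705114582851/167961600000, min=790526759/194400000, spread=883978523/6718464000

Answer: 3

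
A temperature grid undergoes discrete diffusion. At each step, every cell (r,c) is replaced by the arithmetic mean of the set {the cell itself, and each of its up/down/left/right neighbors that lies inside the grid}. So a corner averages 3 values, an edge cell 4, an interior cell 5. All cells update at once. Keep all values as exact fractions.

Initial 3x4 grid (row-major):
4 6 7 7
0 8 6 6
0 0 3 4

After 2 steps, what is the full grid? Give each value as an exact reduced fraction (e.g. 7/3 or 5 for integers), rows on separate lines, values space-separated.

After step 1:
  10/3 25/4 13/2 20/3
  3 4 6 23/4
  0 11/4 13/4 13/3
After step 2:
  151/36 241/48 305/48 227/36
  31/12 22/5 51/10 91/16
  23/12 5/2 49/12 40/9

Answer: 151/36 241/48 305/48 227/36
31/12 22/5 51/10 91/16
23/12 5/2 49/12 40/9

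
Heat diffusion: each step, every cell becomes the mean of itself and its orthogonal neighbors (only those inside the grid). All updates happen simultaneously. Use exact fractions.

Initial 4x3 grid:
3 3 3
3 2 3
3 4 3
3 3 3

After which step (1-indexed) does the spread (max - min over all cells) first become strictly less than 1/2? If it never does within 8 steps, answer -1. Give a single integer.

Answer: 2

Derivation:
Step 1: max=13/4, min=11/4, spread=1/2
Step 2: max=19/6, min=17/6, spread=1/3
  -> spread < 1/2 first at step 2
Step 3: max=3011/960, min=2749/960, spread=131/480
Step 4: max=26761/8640, min=25079/8640, spread=841/4320
Step 5: max=2130463/691200, min=2016737/691200, spread=56863/345600
Step 6: max=19048793/6220800, min=18276007/6220800, spread=386393/3110400
Step 7: max=1519787339/497664000, min=1466196661/497664000, spread=26795339/248832000
Step 8: max=18169955069/5971968000, min=17661852931/5971968000, spread=254051069/2985984000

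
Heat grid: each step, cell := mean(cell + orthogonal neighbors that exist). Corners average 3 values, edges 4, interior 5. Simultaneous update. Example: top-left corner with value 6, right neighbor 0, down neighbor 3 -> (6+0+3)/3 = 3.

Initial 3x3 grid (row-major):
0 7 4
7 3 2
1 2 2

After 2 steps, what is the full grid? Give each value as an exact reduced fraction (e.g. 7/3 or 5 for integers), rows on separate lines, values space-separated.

After step 1:
  14/3 7/2 13/3
  11/4 21/5 11/4
  10/3 2 2
After step 2:
  131/36 167/40 127/36
  299/80 76/25 797/240
  97/36 173/60 9/4

Answer: 131/36 167/40 127/36
299/80 76/25 797/240
97/36 173/60 9/4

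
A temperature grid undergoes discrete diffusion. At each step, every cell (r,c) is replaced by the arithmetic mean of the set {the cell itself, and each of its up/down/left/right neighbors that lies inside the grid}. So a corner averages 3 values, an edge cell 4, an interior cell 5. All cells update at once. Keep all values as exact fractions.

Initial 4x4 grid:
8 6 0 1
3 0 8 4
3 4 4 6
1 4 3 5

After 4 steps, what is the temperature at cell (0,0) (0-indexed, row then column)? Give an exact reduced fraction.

Step 1: cell (0,0) = 17/3
Step 2: cell (0,0) = 38/9
Step 3: cell (0,0) = 4511/1080
Step 4: cell (0,0) = 125357/32400
Full grid after step 4:
  125357/32400 168053/43200 156197/43200 238549/64800
  32653/8640 331871/90000 699007/180000 82027/21600
  726493/216000 658069/180000 349187/90000 454139/108000
  210967/64800 93191/27000 108011/27000 136481/32400

Answer: 125357/32400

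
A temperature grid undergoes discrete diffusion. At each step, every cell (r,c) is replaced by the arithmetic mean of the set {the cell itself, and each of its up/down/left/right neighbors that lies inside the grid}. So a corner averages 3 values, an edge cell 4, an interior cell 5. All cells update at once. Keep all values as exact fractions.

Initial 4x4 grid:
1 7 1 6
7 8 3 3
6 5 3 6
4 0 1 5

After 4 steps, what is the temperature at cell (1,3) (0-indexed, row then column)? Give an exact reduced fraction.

Answer: 860333/216000

Derivation:
Step 1: cell (1,3) = 9/2
Step 2: cell (1,3) = 941/240
Step 3: cell (1,3) = 29567/7200
Step 4: cell (1,3) = 860333/216000
Full grid after step 4:
  2111/432 1173/250 57143/13500 266327/64800
  19433/4000 135409/30000 763277/180000 860333/216000
  473263/108000 756059/180000 115523/30000 276551/72000
  10409/2592 804821/216000 259271/72000 1423/400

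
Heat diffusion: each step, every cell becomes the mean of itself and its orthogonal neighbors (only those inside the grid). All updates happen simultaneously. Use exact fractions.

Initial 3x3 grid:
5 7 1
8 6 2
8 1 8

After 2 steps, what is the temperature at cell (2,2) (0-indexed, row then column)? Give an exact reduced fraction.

Answer: 41/9

Derivation:
Step 1: cell (2,2) = 11/3
Step 2: cell (2,2) = 41/9
Full grid after step 2:
  109/18 391/80 37/9
  1433/240 263/50 321/80
  109/18 1193/240 41/9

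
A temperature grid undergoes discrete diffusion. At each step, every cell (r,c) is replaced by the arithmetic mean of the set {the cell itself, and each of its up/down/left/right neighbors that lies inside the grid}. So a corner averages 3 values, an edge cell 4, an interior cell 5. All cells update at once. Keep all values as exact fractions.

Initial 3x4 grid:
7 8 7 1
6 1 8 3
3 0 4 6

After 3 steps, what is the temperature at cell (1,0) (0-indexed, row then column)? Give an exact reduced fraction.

Answer: 7081/1600

Derivation:
Step 1: cell (1,0) = 17/4
Step 2: cell (1,0) = 377/80
Step 3: cell (1,0) = 7081/1600
Full grid after step 3:
  973/180 12449/2400 36727/7200 10081/2160
  7081/1600 4631/1000 8887/2000 10969/2400
  2717/720 1103/300 15001/3600 566/135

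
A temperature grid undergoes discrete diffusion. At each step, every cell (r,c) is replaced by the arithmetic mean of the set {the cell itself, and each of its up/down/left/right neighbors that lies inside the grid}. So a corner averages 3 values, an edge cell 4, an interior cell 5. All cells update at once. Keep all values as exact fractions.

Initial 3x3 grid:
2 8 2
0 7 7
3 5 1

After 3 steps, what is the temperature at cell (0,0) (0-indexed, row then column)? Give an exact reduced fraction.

Step 1: cell (0,0) = 10/3
Step 2: cell (0,0) = 133/36
Step 3: cell (0,0) = 8699/2160
Full grid after step 3:
  8699/2160 21181/4800 1313/270
  4439/1200 542/125 21931/4800
  983/270 4739/1200 9509/2160

Answer: 8699/2160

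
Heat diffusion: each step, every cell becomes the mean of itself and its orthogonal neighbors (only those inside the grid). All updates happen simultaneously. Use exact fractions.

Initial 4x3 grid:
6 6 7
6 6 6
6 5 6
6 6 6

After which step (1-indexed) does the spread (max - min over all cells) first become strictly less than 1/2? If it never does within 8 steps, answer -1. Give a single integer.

Answer: 3

Derivation:
Step 1: max=19/3, min=23/4, spread=7/12
Step 2: max=113/18, min=577/100, spread=457/900
Step 3: max=13253/2160, min=27989/4800, spread=13159/43200
  -> spread < 1/2 first at step 3
Step 4: max=791647/129600, min=252649/43200, spread=337/1296
Step 5: max=47132873/7776000, min=101441309/17280000, spread=29685679/155520000
Step 6: max=2819737507/466560000, min=914390419/155520000, spread=61253/373248
Step 7: max=168610653713/27993600000, min=55005860321/9331200000, spread=14372291/111974400
Step 8: max=10097002795267/1679616000000, min=3305470456339/559872000000, spread=144473141/1343692800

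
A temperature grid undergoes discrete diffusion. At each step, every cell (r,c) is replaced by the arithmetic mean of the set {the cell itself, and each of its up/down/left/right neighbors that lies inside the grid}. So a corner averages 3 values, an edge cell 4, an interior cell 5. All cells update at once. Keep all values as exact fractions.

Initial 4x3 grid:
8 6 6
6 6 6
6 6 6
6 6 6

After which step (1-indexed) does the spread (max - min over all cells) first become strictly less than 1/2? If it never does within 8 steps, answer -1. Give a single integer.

Answer: 3

Derivation:
Step 1: max=20/3, min=6, spread=2/3
Step 2: max=59/9, min=6, spread=5/9
Step 3: max=689/108, min=6, spread=41/108
  -> spread < 1/2 first at step 3
Step 4: max=81977/12960, min=6, spread=4217/12960
Step 5: max=4874749/777600, min=21679/3600, spread=38417/155520
Step 6: max=291136211/46656000, min=434597/72000, spread=1903471/9331200
Step 7: max=17397149089/2799360000, min=13075759/2160000, spread=18038617/111974400
Step 8: max=1041037782851/167961600000, min=1179326759/194400000, spread=883978523/6718464000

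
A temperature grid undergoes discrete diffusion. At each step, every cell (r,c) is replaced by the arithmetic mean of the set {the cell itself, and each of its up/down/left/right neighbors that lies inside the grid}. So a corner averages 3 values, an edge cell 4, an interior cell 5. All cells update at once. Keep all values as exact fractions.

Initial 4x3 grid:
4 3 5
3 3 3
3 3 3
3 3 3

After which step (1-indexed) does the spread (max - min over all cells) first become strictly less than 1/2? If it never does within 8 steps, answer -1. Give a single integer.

Answer: 3

Derivation:
Step 1: max=15/4, min=3, spread=3/4
Step 2: max=131/36, min=3, spread=23/36
Step 3: max=1493/432, min=3, spread=197/432
  -> spread < 1/2 first at step 3
Step 4: max=88561/25920, min=871/288, spread=10171/25920
Step 5: max=5221547/1555200, min=4579/1500, spread=2370199/7776000
Step 6: max=310696633/93312000, min=3982369/1296000, spread=4793213/18662400
Step 7: max=18484067267/5598720000, min=120336743/38880000, spread=46223051/223948800
Step 8: max=1102836948553/335923200000, min=1209524027/388800000, spread=2312327569/13436928000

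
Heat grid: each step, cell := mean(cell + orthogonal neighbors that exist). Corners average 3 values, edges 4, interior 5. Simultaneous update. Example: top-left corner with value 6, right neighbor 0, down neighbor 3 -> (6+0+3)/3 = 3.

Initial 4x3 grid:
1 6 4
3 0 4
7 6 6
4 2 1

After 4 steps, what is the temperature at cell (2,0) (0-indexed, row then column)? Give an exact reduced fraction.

Step 1: cell (2,0) = 5
Step 2: cell (2,0) = 977/240
Step 3: cell (2,0) = 5791/1440
Step 4: cell (2,0) = 165709/43200
Full grid after step 4:
  89627/25920 207343/57600 94087/25920
  159541/43200 17501/4800 163241/43200
  165709/43200 55657/14400 18001/4800
  102653/25920 661171/172800 32731/8640

Answer: 165709/43200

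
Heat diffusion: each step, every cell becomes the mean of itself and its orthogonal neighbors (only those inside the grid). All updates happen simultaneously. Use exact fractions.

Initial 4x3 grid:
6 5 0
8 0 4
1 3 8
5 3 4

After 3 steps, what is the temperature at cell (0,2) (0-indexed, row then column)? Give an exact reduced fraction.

Step 1: cell (0,2) = 3
Step 2: cell (0,2) = 35/12
Step 3: cell (0,2) = 85/24
Full grid after step 3:
  1855/432 10451/2880 85/24
  2819/720 469/120 1661/480
  157/40 147/40 643/160
  521/144 3793/960 97/24

Answer: 85/24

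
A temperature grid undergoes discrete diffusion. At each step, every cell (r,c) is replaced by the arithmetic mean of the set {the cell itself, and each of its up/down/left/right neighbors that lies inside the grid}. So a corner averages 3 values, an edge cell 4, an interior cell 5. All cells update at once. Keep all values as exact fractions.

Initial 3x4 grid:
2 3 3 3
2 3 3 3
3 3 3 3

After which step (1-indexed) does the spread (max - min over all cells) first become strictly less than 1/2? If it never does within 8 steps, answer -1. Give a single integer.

Answer: 2

Derivation:
Step 1: max=3, min=7/3, spread=2/3
Step 2: max=3, min=91/36, spread=17/36
  -> spread < 1/2 first at step 2
Step 3: max=3, min=5633/2160, spread=847/2160
Step 4: max=671/225, min=86569/32400, spread=2011/6480
Step 5: max=320287/108000, min=10533217/3888000, spread=199423/777600
Step 6: max=6364751/2160000, min=638935133/233280000, spread=1938319/9331200
Step 7: max=569755801/194400000, min=38628722947/13996800000, spread=95747789/559872000
Step 8: max=34018856059/11664000000, min=2331854744873/839808000000, spread=940023131/6718464000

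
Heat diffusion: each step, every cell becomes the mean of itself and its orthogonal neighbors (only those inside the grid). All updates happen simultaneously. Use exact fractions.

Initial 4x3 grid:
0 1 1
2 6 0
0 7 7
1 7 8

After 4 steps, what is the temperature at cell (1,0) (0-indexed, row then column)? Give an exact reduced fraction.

Answer: 32159/12000

Derivation:
Step 1: cell (1,0) = 2
Step 2: cell (1,0) = 87/40
Step 3: cell (1,0) = 3061/1200
Step 4: cell (1,0) = 32159/12000
Full grid after step 4:
  3941/1800 502567/216000 43069/16200
  32159/12000 34801/11250 367181/108000
  384491/108000 162823/40000 492991/108000
  530357/129600 1358591/288000 663757/129600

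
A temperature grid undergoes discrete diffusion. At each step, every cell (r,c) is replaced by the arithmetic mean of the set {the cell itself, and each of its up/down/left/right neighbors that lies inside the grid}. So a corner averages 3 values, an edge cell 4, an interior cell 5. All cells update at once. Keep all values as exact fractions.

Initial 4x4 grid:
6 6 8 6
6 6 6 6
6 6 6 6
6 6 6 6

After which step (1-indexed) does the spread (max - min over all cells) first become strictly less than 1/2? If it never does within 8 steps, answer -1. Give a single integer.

Step 1: max=20/3, min=6, spread=2/3
Step 2: max=391/60, min=6, spread=31/60
Step 3: max=3451/540, min=6, spread=211/540
  -> spread < 1/2 first at step 3
Step 4: max=340843/54000, min=6, spread=16843/54000
Step 5: max=3054643/486000, min=27079/4500, spread=130111/486000
Step 6: max=91122367/14580000, min=1627159/270000, spread=3255781/14580000
Step 7: max=2724753691/437400000, min=1631107/270000, spread=82360351/437400000
Step 8: max=81483316891/13122000000, min=294106441/48600000, spread=2074577821/13122000000

Answer: 3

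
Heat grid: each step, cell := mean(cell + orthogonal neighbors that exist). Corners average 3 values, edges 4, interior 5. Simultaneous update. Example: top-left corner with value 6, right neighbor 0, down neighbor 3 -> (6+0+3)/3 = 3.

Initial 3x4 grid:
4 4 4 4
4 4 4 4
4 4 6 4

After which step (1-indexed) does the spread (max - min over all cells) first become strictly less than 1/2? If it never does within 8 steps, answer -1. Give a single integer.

Answer: 3

Derivation:
Step 1: max=14/3, min=4, spread=2/3
Step 2: max=271/60, min=4, spread=31/60
Step 3: max=2371/540, min=4, spread=211/540
  -> spread < 1/2 first at step 3
Step 4: max=232897/54000, min=3647/900, spread=14077/54000
Step 5: max=2084407/486000, min=219683/54000, spread=5363/24300
Step 6: max=62060809/14580000, min=122869/30000, spread=93859/583200
Step 7: max=3709474481/874800000, min=199736467/48600000, spread=4568723/34992000
Step 8: max=221732435629/52488000000, min=6013618889/1458000000, spread=8387449/83980800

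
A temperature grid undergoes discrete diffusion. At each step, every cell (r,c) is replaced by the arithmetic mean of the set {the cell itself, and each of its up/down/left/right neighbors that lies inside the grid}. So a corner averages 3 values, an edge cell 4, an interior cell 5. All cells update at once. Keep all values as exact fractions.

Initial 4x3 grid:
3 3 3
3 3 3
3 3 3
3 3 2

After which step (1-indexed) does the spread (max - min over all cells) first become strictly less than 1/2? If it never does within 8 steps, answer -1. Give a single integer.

Step 1: max=3, min=8/3, spread=1/3
  -> spread < 1/2 first at step 1
Step 2: max=3, min=49/18, spread=5/18
Step 3: max=3, min=607/216, spread=41/216
Step 4: max=3, min=73543/25920, spread=4217/25920
Step 5: max=21521/7200, min=4456451/1555200, spread=38417/311040
Step 6: max=429403/144000, min=268735789/93312000, spread=1903471/18662400
Step 7: max=12844241/4320000, min=16195170911/5598720000, spread=18038617/223948800
Step 8: max=1153473241/388800000, min=974501417149/335923200000, spread=883978523/13436928000

Answer: 1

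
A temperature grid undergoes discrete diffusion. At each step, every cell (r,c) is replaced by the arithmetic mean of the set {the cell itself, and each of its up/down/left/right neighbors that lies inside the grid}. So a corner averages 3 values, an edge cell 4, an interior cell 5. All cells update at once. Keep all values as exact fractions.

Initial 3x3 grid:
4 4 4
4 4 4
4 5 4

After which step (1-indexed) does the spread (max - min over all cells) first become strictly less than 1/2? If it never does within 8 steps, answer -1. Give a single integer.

Step 1: max=13/3, min=4, spread=1/3
  -> spread < 1/2 first at step 1
Step 2: max=1027/240, min=4, spread=67/240
Step 3: max=9077/2160, min=807/200, spread=1807/10800
Step 4: max=3613963/864000, min=21961/5400, spread=33401/288000
Step 5: max=32333933/7776000, min=2203391/540000, spread=3025513/38880000
Step 6: max=12906526867/3110400000, min=117955949/28800000, spread=53531/995328
Step 7: max=772528925849/186624000000, min=31895116051/7776000000, spread=450953/11943936
Step 8: max=46298663560603/11197440000000, min=3833488610519/933120000000, spread=3799043/143327232

Answer: 1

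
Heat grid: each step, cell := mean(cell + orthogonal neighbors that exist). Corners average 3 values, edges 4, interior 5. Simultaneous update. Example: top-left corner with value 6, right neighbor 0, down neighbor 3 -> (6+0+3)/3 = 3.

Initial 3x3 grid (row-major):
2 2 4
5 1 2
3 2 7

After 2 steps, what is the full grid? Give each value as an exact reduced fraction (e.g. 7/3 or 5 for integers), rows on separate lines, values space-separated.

Answer: 8/3 619/240 101/36
689/240 283/100 367/120
28/9 253/80 125/36

Derivation:
After step 1:
  3 9/4 8/3
  11/4 12/5 7/2
  10/3 13/4 11/3
After step 2:
  8/3 619/240 101/36
  689/240 283/100 367/120
  28/9 253/80 125/36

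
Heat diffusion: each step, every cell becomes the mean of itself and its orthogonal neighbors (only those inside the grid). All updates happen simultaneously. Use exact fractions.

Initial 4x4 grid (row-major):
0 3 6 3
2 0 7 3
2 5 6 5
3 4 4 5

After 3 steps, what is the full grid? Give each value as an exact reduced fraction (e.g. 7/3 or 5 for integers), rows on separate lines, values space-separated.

After step 1:
  5/3 9/4 19/4 4
  1 17/5 22/5 9/2
  3 17/5 27/5 19/4
  3 4 19/4 14/3
After step 2:
  59/36 181/60 77/20 53/12
  34/15 289/100 449/100 353/80
  13/5 96/25 227/50 1159/240
  10/3 303/80 1129/240 85/18
After step 3:
  623/270 641/225 1183/300 3043/720
  1057/450 4951/1500 8073/2000 10889/2400
  301/100 7063/2000 6721/1500 33307/7200
  2333/720 3133/800 31957/7200 1283/270

Answer: 623/270 641/225 1183/300 3043/720
1057/450 4951/1500 8073/2000 10889/2400
301/100 7063/2000 6721/1500 33307/7200
2333/720 3133/800 31957/7200 1283/270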